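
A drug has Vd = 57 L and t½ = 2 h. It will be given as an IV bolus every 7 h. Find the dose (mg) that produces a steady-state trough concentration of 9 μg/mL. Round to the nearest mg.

5291 mg

τ/t½ = 7/2 ≈ 3.5, so f = (1/2)^(7/2) ≈ 0.088388.
Cmin,ss = (D/Vd)·f/(1−f), so D = Cmin,ss·Vd·(1−f)/f.
D = 9 × 57 × (1−f)/f ≈ 9 × 57 × 10.31375 ≈ 5290.95 mg.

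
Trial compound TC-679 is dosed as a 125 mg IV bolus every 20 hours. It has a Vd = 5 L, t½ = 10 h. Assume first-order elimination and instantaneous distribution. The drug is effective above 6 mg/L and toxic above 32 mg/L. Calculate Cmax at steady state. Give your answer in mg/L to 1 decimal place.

τ = 20 h = 2 half-lives, so f = (1/2)^2 = 0.25.
At steady state, R = 1/(1 − 0.25) = 4/3.
Single-dose peak C₀ = D/Vd = 125/5 = 25 mg/L.
Steady-state peak Cmax,ss = C₀·R = 25 × 4/3 ≈ 33.333 mg/L.
Peak 33.3 mg/L vs MTC 32 mg/L: exceeds toxic threshold.

33.3 mg/L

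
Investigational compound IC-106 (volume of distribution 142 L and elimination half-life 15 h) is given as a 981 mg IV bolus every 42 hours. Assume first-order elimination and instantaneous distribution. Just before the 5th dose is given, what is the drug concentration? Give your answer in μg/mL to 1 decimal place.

1.2 μg/mL

f = (1/2)^(τ/t½) = (1/2)^(42/15) ≈ 0.1436.
C₀ = D/Vd = 981/142 ≈ 6.908 μg/mL.
Before the 5th dose, 4 doses have been given. Superposition: Cmin = C₀·(f + f² + … + f^4).
≈ 6.908 × (0.1436 + 0.0206 + 0.0030 + 0.0004) ≈ 6.908 × 0.1676 ≈ 1.158 μg/mL.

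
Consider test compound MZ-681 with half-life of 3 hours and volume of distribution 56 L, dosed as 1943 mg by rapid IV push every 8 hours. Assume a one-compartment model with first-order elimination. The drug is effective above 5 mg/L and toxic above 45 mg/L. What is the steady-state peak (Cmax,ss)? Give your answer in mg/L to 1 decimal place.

41.2 mg/L

τ/t½ = 8/3 ≈ 2.6667, so fraction remaining f = (1/2)^(8/3) ≈ 0.1575.
At steady state, accumulation factor R = 1/(1 − e^(−kτ)) ≈ 1.1869.
Single-dose peak C₀ = D/Vd = 1943/56 ≈ 34.696 mg/L.
Cmax,ss = C₀/(1 − f) ≈ 34.696/0.8425 ≈ 41.182 mg/L.
Peak 41.2 mg/L vs MTC 45 mg/L: below toxic threshold.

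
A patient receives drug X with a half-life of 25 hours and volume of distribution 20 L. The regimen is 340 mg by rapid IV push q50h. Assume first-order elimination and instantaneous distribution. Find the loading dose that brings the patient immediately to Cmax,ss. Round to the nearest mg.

f = (1/2)^(50/25) ≈ 0.250000; accumulation ratio R = 1/(1−f) ≈ 1.33333.
Loading dose to hit Cmax,ss on first dose: D_load = D_maint·R ≈ 340 × 1.33333 ≈ 453.33 mg.

453 mg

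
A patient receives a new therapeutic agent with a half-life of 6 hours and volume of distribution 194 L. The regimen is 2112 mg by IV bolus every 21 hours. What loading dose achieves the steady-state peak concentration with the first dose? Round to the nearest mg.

2317 mg

f = (1/2)^(21/6) ≈ 0.088388; accumulation ratio R = 1/(1−f) ≈ 1.09696.
Loading dose to hit Cmax,ss on first dose: D_load = D_maint·R ≈ 2112 × 1.09696 ≈ 2316.78 mg.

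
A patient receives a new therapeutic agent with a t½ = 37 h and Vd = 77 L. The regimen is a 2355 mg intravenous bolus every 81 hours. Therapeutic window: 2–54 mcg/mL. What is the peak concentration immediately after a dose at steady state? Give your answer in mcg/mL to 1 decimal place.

Over one 81-h interval, 81/37 ≈ 2.1892 half-lives elapse, leaving f ≈ 0.2193 of each dose.
At steady state, accumulation factor R = 1/(1 − e^(−kτ)) ≈ 1.2809.
Single-dose peak C₀ = D/Vd = 2355/77 ≈ 30.584 mcg/mL.
Cmax,ss = C₀/(1 − f) ≈ 30.584/0.7807 ≈ 39.175 mcg/mL.
Peak 39.2 mcg/mL vs MTC 54 mcg/mL: below toxic threshold.

39.2 mcg/mL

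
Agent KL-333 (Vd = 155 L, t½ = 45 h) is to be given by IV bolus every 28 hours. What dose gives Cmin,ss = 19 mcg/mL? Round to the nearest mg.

τ/t½ = 28/45 ≈ 0.62222, so f = (1/2)^(28/45) ≈ 0.649669.
Cmin,ss = (D/Vd)·f/(1−f), so D = Cmin,ss·Vd·(1−f)/f.
D = 19 × 155 × (1−f)/f ≈ 19 × 155 × 0.53925 ≈ 1588.09 mg.

1588 mg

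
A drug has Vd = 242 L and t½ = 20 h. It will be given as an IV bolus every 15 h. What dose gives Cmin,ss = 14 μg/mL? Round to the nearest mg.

τ/t½ = 15/20 ≈ 0.75, so f = (1/2)^(15/20) ≈ 0.594604.
Cmin,ss = (D/Vd)·f/(1−f), so D = Cmin,ss·Vd·(1−f)/f.
D = 14 × 242 × (1−f)/f ≈ 14 × 242 × 0.68179 ≈ 2309.90 mg.

2310 mg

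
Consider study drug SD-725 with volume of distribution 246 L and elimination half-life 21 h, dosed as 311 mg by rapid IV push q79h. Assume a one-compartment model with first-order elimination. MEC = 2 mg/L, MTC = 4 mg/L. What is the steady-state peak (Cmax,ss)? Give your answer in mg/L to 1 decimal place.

Over one 79-h interval, 79/21 ≈ 3.7619 half-lives elapse, leaving f ≈ 0.0737 of each dose.
Accumulation ratio R = 1/(1 − f) ≈ 1/0.9263 ≈ 1.0796.
Each bolus raises the concentration by D/Vd = 311/246 ≈ 1.264 mg/L.
Steady-state peak Cmax,ss = C₀·R ≈ 1.264 × 1.0796 ≈ 1.365 mg/L.
Peak 1.4 mg/L vs MTC 4 mg/L: below toxic threshold.

1.4 mg/L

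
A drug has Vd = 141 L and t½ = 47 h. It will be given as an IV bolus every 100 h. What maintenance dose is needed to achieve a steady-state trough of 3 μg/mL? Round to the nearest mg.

τ/t½ = 100/47 ≈ 2.1277, so f = (1/2)^(100/47) ≈ 0.228829.
Cmin,ss = (D/Vd)·f/(1−f), so D = Cmin,ss·Vd·(1−f)/f.
D = 3 × 141 × (1−f)/f ≈ 3 × 141 × 3.37008 ≈ 1425.54 mg.

1426 mg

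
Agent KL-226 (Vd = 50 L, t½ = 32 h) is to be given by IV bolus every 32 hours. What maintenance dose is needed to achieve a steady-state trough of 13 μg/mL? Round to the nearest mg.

τ/t½ = 32/32 ≈ 1, so f = (1/2)^(32/32) ≈ 0.500000.
Cmin,ss = (D/Vd)·f/(1−f), so D = Cmin,ss·Vd·(1−f)/f.
D = 13 × 50 × (1−f)/f ≈ 13 × 50 × 1.00000 ≈ 650.00 mg.

650 mg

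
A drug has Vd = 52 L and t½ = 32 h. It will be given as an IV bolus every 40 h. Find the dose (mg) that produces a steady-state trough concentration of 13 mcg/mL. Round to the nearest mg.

τ/t½ = 40/32 ≈ 1.25, so f = (1/2)^(40/32) ≈ 0.420448.
Cmin,ss = (D/Vd)·f/(1−f), so D = Cmin,ss·Vd·(1−f)/f.
D = 13 × 52 × (1−f)/f ≈ 13 × 52 × 1.37842 ≈ 931.81 mg.

932 mg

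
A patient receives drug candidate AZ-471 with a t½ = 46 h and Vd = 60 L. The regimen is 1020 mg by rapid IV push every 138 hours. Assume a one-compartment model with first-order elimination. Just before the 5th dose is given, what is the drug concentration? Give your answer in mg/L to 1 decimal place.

f = (1/2)^(τ/t½) = (1/2)^(138/46) ≈ 0.1250.
C₀ = D/Vd = 1020/60 ≈ 17.000 mg/L.
Before the 5th dose, 4 doses have been given. Superposition: Cmin = C₀·(f + f² + … + f^4).
≈ 17.000 × (0.1250 + 0.0156 + 0.0020 + 0.0002) ≈ 17.000 × 0.1428 ≈ 2.428 mg/L.

2.4 mg/L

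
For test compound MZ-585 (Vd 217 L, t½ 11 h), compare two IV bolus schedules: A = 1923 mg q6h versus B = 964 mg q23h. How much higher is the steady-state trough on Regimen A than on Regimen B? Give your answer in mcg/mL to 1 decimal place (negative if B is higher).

17.9 mcg/mL

Regimen A: f = (1/2)^(6/11) ≈ 0.6852; Cmin,ss = (1923/217)·f/(1−f) ≈ 19.289 mcg/mL.
Regimen B: f = (1/2)^(23/11) ≈ 0.2347; Cmin,ss = (964/217)·f/(1−f) ≈ 1.362 mcg/mL.
Difference ≈ 19.289 − 1.362 ≈ 17.927 mcg/mL.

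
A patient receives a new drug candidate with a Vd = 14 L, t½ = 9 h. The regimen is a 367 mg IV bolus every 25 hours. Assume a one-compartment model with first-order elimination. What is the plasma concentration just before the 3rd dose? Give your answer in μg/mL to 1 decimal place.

4.4 μg/mL

f = (1/2)^(τ/t½) = (1/2)^(25/9) ≈ 0.1458.
C₀ = D/Vd = 367/14 ≈ 26.214 μg/mL.
Before the 3rd dose, 2 doses have been given. Superposition: Cmin = C₀·(f + f²).
≈ 26.214 × (0.1458 + 0.0213) ≈ 26.214 × 0.1671 ≈ 4.380 μg/mL.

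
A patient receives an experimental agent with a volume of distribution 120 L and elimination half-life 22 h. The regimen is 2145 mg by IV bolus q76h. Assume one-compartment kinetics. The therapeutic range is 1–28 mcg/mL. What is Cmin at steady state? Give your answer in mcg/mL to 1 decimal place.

1.8 mcg/mL

Over one 76-h interval, 76/22 ≈ 3.4545 half-lives elapse, leaving f ≈ 0.0912 of each dose.
Single-dose peak C₀ = D/Vd = 2145/120 ≈ 17.875 mcg/mL.
Steady-state trough Cmin,ss = C₀·f/(1−f) ≈ 17.875 × 0.0912/0.9088 ≈ 1.794 mcg/mL.
Trough 1.8 mcg/mL vs MEC 1 mcg/mL: adequate.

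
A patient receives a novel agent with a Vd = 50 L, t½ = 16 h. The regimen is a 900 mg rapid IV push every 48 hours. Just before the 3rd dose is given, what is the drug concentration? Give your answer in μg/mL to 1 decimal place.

f = (1/2)^(τ/t½) = (1/2)^(48/16) ≈ 0.1250.
C₀ = D/Vd = 900/50 ≈ 18.000 μg/mL.
Before the 3rd dose, 2 doses have been given. Superposition: Cmin = C₀·(f + f²).
≈ 18.000 × (0.1250 + 0.0156) ≈ 18.000 × 0.1406 ≈ 2.531 μg/mL.

2.5 μg/mL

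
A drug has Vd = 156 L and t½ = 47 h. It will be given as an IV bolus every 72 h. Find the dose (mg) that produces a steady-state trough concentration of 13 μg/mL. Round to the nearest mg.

τ/t½ = 72/47 ≈ 1.5319, so f = (1/2)^(72/47) ≈ 0.345818.
Cmin,ss = (D/Vd)·f/(1−f), so D = Cmin,ss·Vd·(1−f)/f.
D = 13 × 156 × (1−f)/f ≈ 13 × 156 × 1.89169 ≈ 3836.35 mg.

3836 mg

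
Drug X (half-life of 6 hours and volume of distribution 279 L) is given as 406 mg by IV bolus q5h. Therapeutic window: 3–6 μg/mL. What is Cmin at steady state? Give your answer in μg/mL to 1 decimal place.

1.9 μg/mL

τ/t½ = 5/6 ≈ 0.83333, so fraction remaining f = (1/2)^(5/6) ≈ 0.5612.
At steady state, accumulation factor R = 1/(1 − e^(−kτ)) ≈ 2.2789.
Each bolus raises the concentration by D/Vd = 406/279 ≈ 1.455 μg/mL.
Cmax,ss = C₀/(1 − f) ≈ 1.455/0.4388 ≈ 3.316 μg/mL.
One interval later, Cmin,ss = Cmax,ss·e^(−kτ) ≈ 3.316 × 0.5612 ≈ 1.861 μg/mL.
Trough 1.9 μg/mL vs MEC 3 μg/mL: subtherapeutic.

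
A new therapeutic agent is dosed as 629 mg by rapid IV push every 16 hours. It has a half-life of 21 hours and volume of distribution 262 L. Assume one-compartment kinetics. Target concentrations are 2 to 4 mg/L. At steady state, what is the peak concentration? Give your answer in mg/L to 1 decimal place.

5.9 mg/L

Over one 16-h interval, 16/21 ≈ 0.7619 half-lives elapse, leaving f ≈ 0.5897 of each dose.
Accumulation ratio R = 1/(1 − f) ≈ 1/0.4103 ≈ 2.4372.
Each bolus raises the concentration by D/Vd = 629/262 ≈ 2.401 mg/L.
Steady-state peak Cmax,ss = C₀·R ≈ 2.401 × 2.4372 ≈ 5.852 mg/L.
Peak 5.9 mg/L vs MTC 4 mg/L: exceeds toxic threshold.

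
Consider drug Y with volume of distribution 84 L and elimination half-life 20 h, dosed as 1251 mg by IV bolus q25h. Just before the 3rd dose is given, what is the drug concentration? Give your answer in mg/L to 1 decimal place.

8.9 mg/L

f = (1/2)^(τ/t½) = (1/2)^(25/20) ≈ 0.4204.
C₀ = D/Vd = 1251/84 ≈ 14.893 mg/L.
Before the 3rd dose, 2 doses have been given. Superposition: Cmin = C₀·(f + f²).
≈ 14.893 × (0.4204 + 0.1767) ≈ 14.893 × 0.5971 ≈ 8.893 mg/L.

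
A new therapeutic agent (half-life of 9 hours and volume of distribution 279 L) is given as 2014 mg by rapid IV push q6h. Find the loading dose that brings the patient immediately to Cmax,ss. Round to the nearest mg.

5443 mg

f = (1/2)^(6/9) ≈ 0.629961; accumulation ratio R = 1/(1−f) ≈ 2.70242.
Loading dose to hit Cmax,ss on first dose: D_load = D_maint·R ≈ 2014 × 2.70242 ≈ 5442.67 mg.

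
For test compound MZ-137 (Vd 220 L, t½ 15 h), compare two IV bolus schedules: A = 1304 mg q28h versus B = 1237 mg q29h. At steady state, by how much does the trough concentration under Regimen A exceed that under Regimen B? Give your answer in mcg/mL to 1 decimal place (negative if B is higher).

0.2 mcg/mL

Regimen A: f = (1/2)^(28/15) ≈ 0.2742; Cmin,ss = (1304/220)·f/(1−f) ≈ 2.239 mcg/mL.
Regimen B: f = (1/2)^(29/15) ≈ 0.2618; Cmin,ss = (1237/220)·f/(1−f) ≈ 1.994 mcg/mL.
Difference ≈ 2.239 − 1.994 ≈ 0.245 mcg/mL.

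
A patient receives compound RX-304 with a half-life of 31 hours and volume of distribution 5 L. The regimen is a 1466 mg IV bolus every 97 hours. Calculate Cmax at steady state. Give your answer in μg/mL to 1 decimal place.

331.0 μg/mL

τ/t½ = 97/31 ≈ 3.129, so fraction remaining f = (1/2)^(97/31) ≈ 0.1143.
Accumulation ratio R = 1/(1 − f) ≈ 1/0.8857 ≈ 1.1291.
Single-dose peak C₀ = D/Vd = 1466/5 ≈ 293.200 μg/mL.
Cmax,ss = C₀/(1 − f) ≈ 293.200/0.8857 ≈ 331.038 μg/mL.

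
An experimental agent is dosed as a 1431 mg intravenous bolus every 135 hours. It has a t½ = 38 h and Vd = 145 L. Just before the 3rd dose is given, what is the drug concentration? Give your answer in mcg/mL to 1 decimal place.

f = (1/2)^(τ/t½) = (1/2)^(135/38) ≈ 0.0852.
C₀ = D/Vd = 1431/145 ≈ 9.869 mcg/mL.
Before the 3rd dose, 2 doses have been given. Superposition: Cmin = C₀·(f + f²).
≈ 9.869 × (0.0852 + 0.0073) ≈ 9.869 × 0.0925 ≈ 0.913 mcg/mL.

0.9 mcg/mL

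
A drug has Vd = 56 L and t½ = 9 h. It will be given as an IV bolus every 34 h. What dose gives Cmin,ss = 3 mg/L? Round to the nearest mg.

2136 mg

τ/t½ = 34/9 ≈ 3.7778, so f = (1/2)^(34/9) ≈ 0.072908.
Cmin,ss = (D/Vd)·f/(1−f), so D = Cmin,ss·Vd·(1−f)/f.
D = 3 × 56 × (1−f)/f ≈ 3 × 56 × 12.71592 ≈ 2136.27 mg.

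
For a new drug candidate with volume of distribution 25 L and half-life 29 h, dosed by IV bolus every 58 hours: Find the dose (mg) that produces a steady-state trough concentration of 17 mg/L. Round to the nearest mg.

1275 mg

τ/t½ = 58/29 ≈ 2, so f = (1/2)^(58/29) ≈ 0.250000.
Cmin,ss = (D/Vd)·f/(1−f), so D = Cmin,ss·Vd·(1−f)/f.
D = 17 × 25 × (1−f)/f ≈ 17 × 25 × 3.00000 ≈ 1275.00 mg.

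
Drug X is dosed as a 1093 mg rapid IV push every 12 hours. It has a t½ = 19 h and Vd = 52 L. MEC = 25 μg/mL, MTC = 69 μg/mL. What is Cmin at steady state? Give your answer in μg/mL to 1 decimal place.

38.3 μg/mL

τ/t½ = 12/19 ≈ 0.63158, so fraction remaining f = (1/2)^(12/19) ≈ 0.6455.
Each bolus raises the concentration by D/Vd = 1093/52 ≈ 21.019 μg/mL.
Steady-state trough Cmin,ss = C₀·f/(1−f) ≈ 21.019 × 0.6455/0.3545 ≈ 38.273 μg/mL.
Trough 38.3 μg/mL vs MEC 25 μg/mL: adequate.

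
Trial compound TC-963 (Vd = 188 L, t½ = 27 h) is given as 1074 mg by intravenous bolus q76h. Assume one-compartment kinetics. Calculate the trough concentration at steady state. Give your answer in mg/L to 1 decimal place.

0.9 mg/L

k = ln2/t½ = ln2/27 ≈ 0.025672 h⁻¹; fraction remaining f = e^(−kτ) = e^(−0.025672×76) ≈ 0.1421.
At steady state, accumulation factor R = 1/(1 − e^(−kτ)) ≈ 1.1656.
Each bolus raises the concentration by D/Vd = 1074/188 ≈ 5.713 mg/L.
Cmax,ss = C₀/(1 − f) ≈ 5.713/0.8579 ≈ 6.659 mg/L.
Steady-state trough Cmin,ss = Cmax,ss·f ≈ 6.659 × 0.1421 ≈ 0.946 mg/L.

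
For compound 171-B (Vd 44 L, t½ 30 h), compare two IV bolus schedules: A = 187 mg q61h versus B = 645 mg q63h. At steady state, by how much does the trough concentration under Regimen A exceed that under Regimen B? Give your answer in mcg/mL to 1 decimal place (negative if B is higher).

-3.1 mcg/mL

Regimen A: f = (1/2)^(61/30) ≈ 0.2443; Cmin,ss = (187/44)·f/(1−f) ≈ 1.374 mcg/mL.
Regimen B: f = (1/2)^(63/30) ≈ 0.2333; Cmin,ss = (645/44)·f/(1−f) ≈ 4.461 mcg/mL.
Difference ≈ 1.374 − 4.461 ≈ -3.087 mcg/mL.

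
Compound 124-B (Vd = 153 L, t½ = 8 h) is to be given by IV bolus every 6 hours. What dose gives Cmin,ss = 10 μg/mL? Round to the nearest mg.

1043 mg

τ/t½ = 6/8 ≈ 0.75, so f = (1/2)^(6/8) ≈ 0.594604.
Cmin,ss = (D/Vd)·f/(1−f), so D = Cmin,ss·Vd·(1−f)/f.
D = 10 × 153 × (1−f)/f ≈ 10 × 153 × 0.68179 ≈ 1043.14 mg.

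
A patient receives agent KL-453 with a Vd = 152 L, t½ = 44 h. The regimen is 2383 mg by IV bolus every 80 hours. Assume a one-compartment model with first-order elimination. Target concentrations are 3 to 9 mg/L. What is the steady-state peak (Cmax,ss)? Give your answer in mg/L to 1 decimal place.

k = ln2/t½ = ln2/44 ≈ 0.015753 h⁻¹; fraction remaining f = e^(−kτ) = e^(−0.015753×80) ≈ 0.2836.
Accumulation ratio R = 1/(1 − f) ≈ 1/0.7164 ≈ 1.3959.
Single-dose peak C₀ = D/Vd = 2383/152 ≈ 15.678 mg/L.
Cmax,ss = C₀/(1 − f) ≈ 15.678/0.7164 ≈ 21.884 mg/L.
Peak 21.9 mg/L vs MTC 9 mg/L: exceeds toxic threshold.

21.9 mg/L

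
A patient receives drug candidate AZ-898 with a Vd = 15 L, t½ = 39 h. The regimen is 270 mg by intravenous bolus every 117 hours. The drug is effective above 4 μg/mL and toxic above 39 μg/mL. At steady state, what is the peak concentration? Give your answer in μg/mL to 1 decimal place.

20.6 μg/mL

τ = 117 h = 3 half-lives, so f = (1/2)^3 = 0.125.
Accumulation ratio R = 1/(1 − f) = 1/0.875 = 8/7.
Single-dose peak C₀ = D/Vd = 270/15 = 18 μg/mL.
Steady-state peak Cmax,ss = C₀·R = 18 × 8/7 ≈ 20.571 μg/mL.
Peak 20.6 μg/mL vs MTC 39 μg/mL: below toxic threshold.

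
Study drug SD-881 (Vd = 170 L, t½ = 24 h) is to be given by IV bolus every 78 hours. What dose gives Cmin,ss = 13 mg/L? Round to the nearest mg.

τ/t½ = 78/24 ≈ 3.25, so f = (1/2)^(78/24) ≈ 0.105112.
Cmin,ss = (D/Vd)·f/(1−f), so D = Cmin,ss·Vd·(1−f)/f.
D = 13 × 170 × (1−f)/f ≈ 13 × 170 × 8.51366 ≈ 18815.19 mg.

18815 mg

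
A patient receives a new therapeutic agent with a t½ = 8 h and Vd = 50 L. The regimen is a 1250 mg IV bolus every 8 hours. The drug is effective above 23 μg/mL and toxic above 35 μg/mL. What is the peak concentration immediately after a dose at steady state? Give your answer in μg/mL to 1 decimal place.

50.0 μg/mL

τ = 8 h = 1 half-life, so f = (1/2)^1 = 0.5.
Accumulation ratio R = 1/(1 − f) = 1/0.5 = 2/1.
Single-dose peak C₀ = D/Vd = 1250/50 = 25 μg/mL.
Steady-state peak Cmax,ss = C₀·R = 25 × 2/1 ≈ 50.000 μg/mL.
Peak 50.0 μg/mL vs MTC 35 μg/mL: exceeds toxic threshold.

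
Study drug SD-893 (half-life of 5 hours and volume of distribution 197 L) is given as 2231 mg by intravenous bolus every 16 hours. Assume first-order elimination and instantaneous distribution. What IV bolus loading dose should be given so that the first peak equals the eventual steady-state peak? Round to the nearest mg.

2503 mg

f = (1/2)^(16/5) ≈ 0.108819; accumulation ratio R = 1/(1−f) ≈ 1.12211.
Loading dose to hit Cmax,ss on first dose: D_load = D_maint·R ≈ 2231 × 1.12211 ≈ 2503.43 mg.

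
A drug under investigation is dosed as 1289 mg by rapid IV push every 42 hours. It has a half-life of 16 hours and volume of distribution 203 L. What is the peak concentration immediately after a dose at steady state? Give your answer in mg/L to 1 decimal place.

Over one 42-h interval, 42/16 ≈ 2.625 half-lives elapse, leaving f ≈ 0.1621 of each dose.
At steady state, accumulation factor R = 1/(1 − e^(−kτ)) ≈ 1.1935.
Single-dose peak C₀ = D/Vd = 1289/203 ≈ 6.350 mg/L.
Steady-state peak Cmax,ss = C₀·R ≈ 6.350 × 1.1935 ≈ 7.579 mg/L.

7.6 mg/L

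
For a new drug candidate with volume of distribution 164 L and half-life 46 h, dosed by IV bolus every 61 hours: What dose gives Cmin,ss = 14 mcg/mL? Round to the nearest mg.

3461 mg

τ/t½ = 61/46 ≈ 1.3261, so f = (1/2)^(61/46) ≈ 0.398849.
Cmin,ss = (D/Vd)·f/(1−f), so D = Cmin,ss·Vd·(1−f)/f.
D = 14 × 164 × (1−f)/f ≈ 14 × 164 × 1.50721 ≈ 3460.55 mg.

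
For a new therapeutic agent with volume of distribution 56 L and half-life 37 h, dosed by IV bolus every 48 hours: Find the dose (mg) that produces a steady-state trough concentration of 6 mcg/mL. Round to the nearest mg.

τ/t½ = 48/37 ≈ 1.2973, so f = (1/2)^(48/37) ≈ 0.406888.
Cmin,ss = (D/Vd)·f/(1−f), so D = Cmin,ss·Vd·(1−f)/f.
D = 6 × 56 × (1−f)/f ≈ 6 × 56 × 1.45768 ≈ 489.78 mg.

490 mg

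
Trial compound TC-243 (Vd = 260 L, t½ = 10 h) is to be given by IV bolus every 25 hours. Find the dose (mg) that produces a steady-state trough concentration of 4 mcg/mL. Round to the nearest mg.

4843 mg

τ/t½ = 25/10 ≈ 2.5, so f = (1/2)^(25/10) ≈ 0.176777.
Cmin,ss = (D/Vd)·f/(1−f), so D = Cmin,ss·Vd·(1−f)/f.
D = 4 × 260 × (1−f)/f ≈ 4 × 260 × 4.65684 ≈ 4843.11 mg.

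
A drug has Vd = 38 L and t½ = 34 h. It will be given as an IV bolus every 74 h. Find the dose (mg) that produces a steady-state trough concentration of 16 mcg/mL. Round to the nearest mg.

2140 mg

τ/t½ = 74/34 ≈ 2.1765, so f = (1/2)^(74/34) ≈ 0.221216.
Cmin,ss = (D/Vd)·f/(1−f), so D = Cmin,ss·Vd·(1−f)/f.
D = 16 × 38 × (1−f)/f ≈ 16 × 38 × 3.52047 ≈ 2140.45 mg.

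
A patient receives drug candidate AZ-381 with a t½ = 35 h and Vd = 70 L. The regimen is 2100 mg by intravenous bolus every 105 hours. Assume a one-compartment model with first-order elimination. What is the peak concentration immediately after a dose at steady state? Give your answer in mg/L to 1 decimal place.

τ = 105 h = 3 half-lives, so f = (1/2)^3 = 0.125.
At steady state, R = 1/(1 − 0.125) = 8/7.
Single-dose peak C₀ = D/Vd = 2100/70 = 30 mg/L.
Steady-state peak Cmax,ss = C₀·R = 30 × 8/7 ≈ 34.286 mg/L.

34.3 mg/L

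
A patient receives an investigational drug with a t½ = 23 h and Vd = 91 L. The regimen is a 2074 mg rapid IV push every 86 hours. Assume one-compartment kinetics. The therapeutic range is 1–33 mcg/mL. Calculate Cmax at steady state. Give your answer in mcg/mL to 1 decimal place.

24.6 mcg/mL

Over one 86-h interval, 86/23 ≈ 3.7391 half-lives elapse, leaving f ≈ 0.0749 of each dose.
At steady state, accumulation factor R = 1/(1 − e^(−kτ)) ≈ 1.0810.
Each bolus raises the concentration by D/Vd = 2074/91 ≈ 22.791 mcg/mL.
Cmax,ss = C₀/(1 − f) ≈ 22.791/0.9251 ≈ 24.636 mcg/mL.
Peak 24.6 mcg/mL vs MTC 33 mcg/mL: below toxic threshold.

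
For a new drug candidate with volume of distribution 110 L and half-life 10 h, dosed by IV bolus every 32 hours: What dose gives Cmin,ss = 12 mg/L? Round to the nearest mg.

τ/t½ = 32/10 ≈ 3.2, so f = (1/2)^(32/10) ≈ 0.108819.
Cmin,ss = (D/Vd)·f/(1−f), so D = Cmin,ss·Vd·(1−f)/f.
D = 12 × 110 × (1−f)/f ≈ 12 × 110 × 8.18957 ≈ 10810.23 mg.

10810 mg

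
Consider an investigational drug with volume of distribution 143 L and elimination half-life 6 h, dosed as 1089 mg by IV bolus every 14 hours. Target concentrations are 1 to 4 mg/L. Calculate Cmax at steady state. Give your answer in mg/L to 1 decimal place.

9.5 mg/L

Over one 14-h interval, 14/6 ≈ 2.3333 half-lives elapse, leaving f ≈ 0.1984 of each dose.
At steady state, accumulation factor R = 1/(1 − e^(−kτ)) ≈ 1.2475.
Each bolus raises the concentration by D/Vd = 1089/143 ≈ 7.615 mg/L.
Steady-state peak Cmax,ss = C₀·R ≈ 7.615 × 1.2475 ≈ 9.500 mg/L.
Peak 9.5 mg/L vs MTC 4 mg/L: exceeds toxic threshold.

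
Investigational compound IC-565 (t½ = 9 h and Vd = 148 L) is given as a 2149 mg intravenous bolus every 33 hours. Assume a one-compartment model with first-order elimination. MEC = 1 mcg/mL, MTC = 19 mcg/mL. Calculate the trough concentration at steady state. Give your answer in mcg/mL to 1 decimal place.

τ/t½ = 33/9 ≈ 3.6667, so fraction remaining f = (1/2)^(33/9) ≈ 0.0787.
Accumulation ratio R = 1/(1 − f) ≈ 1/0.9213 ≈ 1.0854.
Each bolus raises the concentration by D/Vd = 2149/148 ≈ 14.520 mcg/mL.
Cmax,ss = C₀/(1 − f) ≈ 14.520/0.9213 ≈ 15.760 mcg/mL.
One interval later, Cmin,ss = Cmax,ss·e^(−kτ) ≈ 15.760 × 0.0787 ≈ 1.240 mcg/mL.
Trough 1.2 mcg/mL vs MEC 1 mcg/mL: adequate.

1.2 mcg/mL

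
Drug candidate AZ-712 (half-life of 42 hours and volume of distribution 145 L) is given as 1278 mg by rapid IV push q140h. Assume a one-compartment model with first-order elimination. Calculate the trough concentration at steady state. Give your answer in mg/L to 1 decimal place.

k = ln2/t½ = ln2/42 ≈ 0.016504 h⁻¹; fraction remaining f = e^(−kτ) = e^(−0.016504×140) ≈ 0.0992.
Each bolus raises the concentration by D/Vd = 1278/145 ≈ 8.814 mg/L.
Steady-state trough Cmin,ss = C₀·f/(1−f) ≈ 8.814 × 0.0992/0.9008 ≈ 0.971 mg/L.

1.0 mg/L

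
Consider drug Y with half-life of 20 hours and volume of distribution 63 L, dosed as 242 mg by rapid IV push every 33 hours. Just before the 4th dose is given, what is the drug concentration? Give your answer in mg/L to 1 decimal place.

f = (1/2)^(τ/t½) = (1/2)^(33/20) ≈ 0.3186.
C₀ = D/Vd = 242/63 ≈ 3.841 mg/L.
Before the 4th dose, 3 doses have been given. Superposition: Cmin = C₀·(f + f² + … + f^3).
≈ 3.841 × (0.3186 + 0.1015 + 0.0323) ≈ 3.841 × 0.4524 ≈ 1.738 mg/L.

1.7 mg/L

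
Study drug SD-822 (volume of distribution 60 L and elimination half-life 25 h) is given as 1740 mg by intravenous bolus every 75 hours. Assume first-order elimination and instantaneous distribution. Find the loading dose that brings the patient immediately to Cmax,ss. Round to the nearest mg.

f = (1/2)^(75/25) ≈ 0.125000; accumulation ratio R = 1/(1−f) ≈ 1.14286.
Loading dose to hit Cmax,ss on first dose: D_load = D_maint·R ≈ 1740 × 1.14286 ≈ 1988.58 mg.

1989 mg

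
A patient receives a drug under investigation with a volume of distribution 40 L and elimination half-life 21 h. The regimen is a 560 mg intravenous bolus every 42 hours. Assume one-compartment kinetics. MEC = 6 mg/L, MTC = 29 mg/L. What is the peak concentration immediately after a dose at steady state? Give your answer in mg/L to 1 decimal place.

18.7 mg/L

τ = 42 h = 2 half-lives, so f = (1/2)^2 = 0.25.
At steady state, R = 1/(1 − 0.25) = 4/3.
Single-dose peak C₀ = D/Vd = 560/40 = 14 mg/L.
Steady-state peak Cmax,ss = C₀·R = 14 × 4/3 ≈ 18.667 mg/L.
Peak 18.7 mg/L vs MTC 29 mg/L: below toxic threshold.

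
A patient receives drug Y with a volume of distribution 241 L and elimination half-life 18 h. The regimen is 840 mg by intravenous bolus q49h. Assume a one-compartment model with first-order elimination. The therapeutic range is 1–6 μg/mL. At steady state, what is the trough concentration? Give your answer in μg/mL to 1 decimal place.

k = ln2/t½ = ln2/18 ≈ 0.038508 h⁻¹; fraction remaining f = e^(−kτ) = e^(−0.038508×49) ≈ 0.1515.
Each bolus raises the concentration by D/Vd = 840/241 ≈ 3.485 μg/mL.
Steady-state trough Cmin,ss = C₀·f/(1−f) ≈ 3.485 × 0.1515/0.8485 ≈ 0.622 μg/mL.
Trough 0.6 μg/mL vs MEC 1 μg/mL: subtherapeutic.

0.6 μg/mL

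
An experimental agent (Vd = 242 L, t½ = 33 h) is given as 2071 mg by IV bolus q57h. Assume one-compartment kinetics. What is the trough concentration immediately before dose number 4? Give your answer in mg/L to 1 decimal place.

3.6 mg/L

f = (1/2)^(τ/t½) = (1/2)^(57/33) ≈ 0.3020.
C₀ = D/Vd = 2071/242 ≈ 8.558 mg/L.
Before the 4th dose, 3 doses have been given. Superposition: Cmin = C₀·(f + f² + … + f^3).
≈ 8.558 × (0.3020 + 0.0912 + 0.0275) ≈ 8.558 × 0.4207 ≈ 3.600 mg/L.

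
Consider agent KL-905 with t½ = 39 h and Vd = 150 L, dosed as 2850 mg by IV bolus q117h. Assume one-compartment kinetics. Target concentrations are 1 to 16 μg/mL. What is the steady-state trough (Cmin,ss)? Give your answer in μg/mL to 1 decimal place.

2.7 μg/mL

τ = 117 h = 3 half-lives, so f = (1/2)^3 = 0.125.
Accumulation ratio R = 1/(1 − f) = 1/0.875 = 8/7.
Single-dose peak C₀ = D/Vd = 2850/150 = 19 μg/mL.
Steady-state peak Cmax,ss = C₀·R = 19 × 8/7 ≈ 21.714 μg/mL.
Steady-state trough Cmin,ss = Cmax,ss·f ≈ 21.714 × 0.125 ≈ 2.714 μg/mL.
Trough 2.7 μg/mL vs MEC 1 μg/mL: adequate.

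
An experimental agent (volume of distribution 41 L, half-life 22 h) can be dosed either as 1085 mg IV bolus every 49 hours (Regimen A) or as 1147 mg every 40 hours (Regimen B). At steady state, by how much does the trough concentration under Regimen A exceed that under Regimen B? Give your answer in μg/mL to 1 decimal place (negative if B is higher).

Regimen A: f = (1/2)^(49/22) ≈ 0.2136; Cmin,ss = (1085/41)·f/(1−f) ≈ 7.188 μg/mL.
Regimen B: f = (1/2)^(40/22) ≈ 0.2836; Cmin,ss = (1147/41)·f/(1−f) ≈ 11.075 μg/mL.
Difference ≈ 7.188 − 11.075 ≈ -3.887 μg/mL.

-3.9 μg/mL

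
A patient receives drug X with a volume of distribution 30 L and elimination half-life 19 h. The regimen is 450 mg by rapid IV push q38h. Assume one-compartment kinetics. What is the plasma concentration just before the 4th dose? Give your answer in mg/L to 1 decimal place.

f = (1/2)^(τ/t½) = (1/2)^(38/19) ≈ 0.2500.
C₀ = D/Vd = 450/30 ≈ 15.000 mg/L.
Before the 4th dose, 3 doses have been given. Superposition: Cmin = C₀·(f + f² + … + f^3).
≈ 15.000 × (0.2500 + 0.0625 + 0.0156) ≈ 15.000 × 0.3281 ≈ 4.921 mg/L.

4.9 mg/L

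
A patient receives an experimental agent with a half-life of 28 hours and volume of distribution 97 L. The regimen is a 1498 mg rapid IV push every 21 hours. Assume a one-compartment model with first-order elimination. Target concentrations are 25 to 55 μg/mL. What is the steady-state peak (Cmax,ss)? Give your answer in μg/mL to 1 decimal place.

38.1 μg/mL

τ/t½ = 21/28 ≈ 0.75, so fraction remaining f = (1/2)^(21/28) ≈ 0.5946.
Accumulation ratio R = 1/(1 − f) ≈ 1/0.4054 ≈ 2.4667.
Each bolus raises the concentration by D/Vd = 1498/97 ≈ 15.443 μg/mL.
Steady-state peak Cmax,ss = C₀·R ≈ 15.443 × 2.4667 ≈ 38.093 μg/mL.
Peak 38.1 μg/mL vs MTC 55 μg/mL: below toxic threshold.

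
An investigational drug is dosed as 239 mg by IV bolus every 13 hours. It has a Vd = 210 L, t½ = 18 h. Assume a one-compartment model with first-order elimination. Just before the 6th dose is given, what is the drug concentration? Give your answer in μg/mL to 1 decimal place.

f = (1/2)^(τ/t½) = (1/2)^(13/18) ≈ 0.6062.
C₀ = D/Vd = 239/210 ≈ 1.138 μg/mL.
Before the 6th dose, 5 doses have been given. Superposition: Cmin = C₀·(f + f² + … + f^5).
≈ 1.138 × (0.6062 + 0.3675 + 0.2228 + 0.1350 + 0.0819) ≈ 1.138 × 1.4134 ≈ 1.608 μg/mL.

1.6 μg/mL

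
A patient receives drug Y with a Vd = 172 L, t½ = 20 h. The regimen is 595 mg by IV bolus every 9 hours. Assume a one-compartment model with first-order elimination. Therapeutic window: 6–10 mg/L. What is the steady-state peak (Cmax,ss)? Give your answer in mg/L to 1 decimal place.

12.9 mg/L

k = ln2/t½ = ln2/20 ≈ 0.034657 h⁻¹; fraction remaining f = e^(−kτ) = e^(−0.034657×9) ≈ 0.7320.
Accumulation ratio R = 1/(1 − f) ≈ 1/0.2680 ≈ 3.7313.
Single-dose peak C₀ = D/Vd = 595/172 ≈ 3.459 mg/L.
Steady-state peak Cmax,ss = C₀·R ≈ 3.459 × 3.7313 ≈ 12.907 mg/L.
Peak 12.9 mg/L vs MTC 10 mg/L: exceeds toxic threshold.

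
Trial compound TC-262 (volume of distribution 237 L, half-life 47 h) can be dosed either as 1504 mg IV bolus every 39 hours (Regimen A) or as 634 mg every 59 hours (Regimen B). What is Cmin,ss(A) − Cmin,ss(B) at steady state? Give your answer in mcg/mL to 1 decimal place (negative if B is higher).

6.2 mcg/mL

Regimen A: f = (1/2)^(39/47) ≈ 0.5626; Cmin,ss = (1504/237)·f/(1−f) ≈ 8.162 mcg/mL.
Regimen B: f = (1/2)^(59/47) ≈ 0.4189; Cmin,ss = (634/237)·f/(1−f) ≈ 1.928 mcg/mL.
Difference ≈ 8.162 − 1.928 ≈ 6.234 mcg/mL.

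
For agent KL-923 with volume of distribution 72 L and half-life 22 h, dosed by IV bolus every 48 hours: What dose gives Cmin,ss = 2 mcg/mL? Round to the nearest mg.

509 mg

τ/t½ = 48/22 ≈ 2.1818, so f = (1/2)^(48/22) ≈ 0.220398.
Cmin,ss = (D/Vd)·f/(1−f), so D = Cmin,ss·Vd·(1−f)/f.
D = 2 × 72 × (1−f)/f ≈ 2 × 72 × 3.53725 ≈ 509.36 mg.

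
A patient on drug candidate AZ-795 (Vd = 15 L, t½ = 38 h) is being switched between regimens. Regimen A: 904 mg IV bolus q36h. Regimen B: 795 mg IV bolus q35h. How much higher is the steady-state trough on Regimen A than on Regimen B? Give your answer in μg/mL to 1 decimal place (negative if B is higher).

5.6 μg/mL

Regimen A: f = (1/2)^(36/38) ≈ 0.5186; Cmin,ss = (904/15)·f/(1−f) ≈ 64.924 μg/mL.
Regimen B: f = (1/2)^(35/38) ≈ 0.5281; Cmin,ss = (795/15)·f/(1−f) ≈ 59.312 μg/mL.
Difference ≈ 64.924 − 59.312 ≈ 5.612 μg/mL.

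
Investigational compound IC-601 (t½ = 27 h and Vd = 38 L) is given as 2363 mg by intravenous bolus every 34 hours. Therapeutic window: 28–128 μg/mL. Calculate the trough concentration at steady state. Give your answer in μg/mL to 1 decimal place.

k = ln2/t½ = ln2/27 ≈ 0.025672 h⁻¹; fraction remaining f = e^(−kτ) = e^(−0.025672×34) ≈ 0.4178.
Accumulation ratio R = 1/(1 − f) ≈ 1/0.5822 ≈ 1.7176.
Single-dose peak C₀ = D/Vd = 2363/38 ≈ 62.184 μg/mL.
Cmax,ss = C₀/(1 − f) ≈ 62.184/0.5822 ≈ 106.809 μg/mL.
One interval later, Cmin,ss = Cmax,ss·e^(−kτ) ≈ 106.809 × 0.4178 ≈ 44.625 μg/mL.
Trough 44.6 μg/mL vs MEC 28 μg/mL: adequate.

44.6 μg/mL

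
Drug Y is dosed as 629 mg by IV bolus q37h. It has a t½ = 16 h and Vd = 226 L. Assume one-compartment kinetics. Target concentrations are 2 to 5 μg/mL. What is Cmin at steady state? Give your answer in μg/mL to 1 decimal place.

Over one 37-h interval, 37/16 ≈ 2.3125 half-lives elapse, leaving f ≈ 0.2013 of each dose.
Each bolus raises the concentration by D/Vd = 629/226 ≈ 2.783 μg/mL.
Steady-state trough Cmin,ss = C₀·f/(1−f) ≈ 2.783 × 0.2013/0.7987 ≈ 0.701 μg/mL.
Trough 0.7 μg/mL vs MEC 2 μg/mL: subtherapeutic.

0.7 μg/mL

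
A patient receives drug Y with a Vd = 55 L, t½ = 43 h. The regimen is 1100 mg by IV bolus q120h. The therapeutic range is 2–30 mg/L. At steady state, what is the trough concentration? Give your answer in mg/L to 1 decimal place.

3.4 mg/L

k = ln2/t½ = ln2/43 ≈ 0.016120 h⁻¹; fraction remaining f = e^(−kτ) = e^(−0.016120×120) ≈ 0.1445.
Each bolus raises the concentration by D/Vd = 1100/55 ≈ 20.000 mg/L.
Steady-state trough Cmin,ss = C₀·f/(1−f) ≈ 20.000 × 0.1445/0.8555 ≈ 3.378 mg/L.
Trough 3.4 mg/L vs MEC 2 mg/L: adequate.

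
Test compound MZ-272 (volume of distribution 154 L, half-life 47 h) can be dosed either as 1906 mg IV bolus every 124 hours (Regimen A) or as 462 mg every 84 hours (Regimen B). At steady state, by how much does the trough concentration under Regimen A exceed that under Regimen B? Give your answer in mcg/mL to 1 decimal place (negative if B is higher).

1.1 mcg/mL

Regimen A: f = (1/2)^(124/47) ≈ 0.1606; Cmin,ss = (1906/154)·f/(1−f) ≈ 2.368 mcg/mL.
Regimen B: f = (1/2)^(84/47) ≈ 0.2897; Cmin,ss = (462/154)·f/(1−f) ≈ 1.224 mcg/mL.
Difference ≈ 2.368 − 1.224 ≈ 1.144 mcg/mL.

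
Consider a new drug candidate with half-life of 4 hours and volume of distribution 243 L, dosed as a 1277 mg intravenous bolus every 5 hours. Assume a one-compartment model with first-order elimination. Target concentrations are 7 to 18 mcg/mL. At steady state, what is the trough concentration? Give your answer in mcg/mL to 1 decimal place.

3.8 mcg/mL

k = ln2/t½ = ln2/4 ≈ 0.173287 h⁻¹; fraction remaining f = e^(−kτ) = e^(−0.173287×5) ≈ 0.4204.
Each bolus raises the concentration by D/Vd = 1277/243 ≈ 5.255 mcg/mL.
Steady-state trough Cmin,ss = C₀·f/(1−f) ≈ 5.255 × 0.4204/0.5796 ≈ 3.812 mcg/mL.
Trough 3.8 mcg/mL vs MEC 7 mcg/mL: subtherapeutic.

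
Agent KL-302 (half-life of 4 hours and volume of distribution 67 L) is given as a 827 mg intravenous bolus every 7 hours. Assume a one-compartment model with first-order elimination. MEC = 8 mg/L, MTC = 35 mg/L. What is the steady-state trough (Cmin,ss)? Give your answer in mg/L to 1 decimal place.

Over one 7-h interval, 7/4 ≈ 1.75 half-lives elapse, leaving f ≈ 0.2973 of each dose.
Single-dose peak C₀ = D/Vd = 827/67 ≈ 12.343 mg/L.
Steady-state trough Cmin,ss = C₀·f/(1−f) ≈ 12.343 × 0.2973/0.7027 ≈ 5.222 mg/L.
Trough 5.2 mg/L vs MEC 8 mg/L: subtherapeutic.

5.2 mg/L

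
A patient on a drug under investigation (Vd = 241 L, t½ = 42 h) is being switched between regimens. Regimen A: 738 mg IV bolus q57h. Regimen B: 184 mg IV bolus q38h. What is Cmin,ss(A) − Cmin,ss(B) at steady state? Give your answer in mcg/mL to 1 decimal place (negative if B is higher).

1.1 mcg/mL

Regimen A: f = (1/2)^(57/42) ≈ 0.3904; Cmin,ss = (738/241)·f/(1−f) ≈ 1.961 mcg/mL.
Regimen B: f = (1/2)^(38/42) ≈ 0.5341; Cmin,ss = (184/241)·f/(1−f) ≈ 0.875 mcg/mL.
Difference ≈ 1.961 − 0.875 ≈ 1.086 mcg/mL.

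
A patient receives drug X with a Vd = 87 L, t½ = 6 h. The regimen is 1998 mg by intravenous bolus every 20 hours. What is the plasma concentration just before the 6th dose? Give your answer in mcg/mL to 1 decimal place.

f = (1/2)^(τ/t½) = (1/2)^(20/6) ≈ 0.0992.
C₀ = D/Vd = 1998/87 ≈ 22.966 mcg/mL.
Before the 6th dose, 5 doses have been given. Superposition: Cmin = C₀·(f + f² + … + f^5).
≈ 22.966 × (0.0992 + 0.0098 + 0.0010 + 0.0001 + 0.0000) ≈ 22.966 × 0.1101 ≈ 2.529 mcg/mL.

2.5 mcg/mL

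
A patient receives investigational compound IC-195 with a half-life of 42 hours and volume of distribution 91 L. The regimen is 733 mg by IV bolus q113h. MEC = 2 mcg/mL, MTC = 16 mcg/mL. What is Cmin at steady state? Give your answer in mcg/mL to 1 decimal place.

k = ln2/t½ = ln2/42 ≈ 0.016504 h⁻¹; fraction remaining f = e^(−kτ) = e^(−0.016504×113) ≈ 0.1549.
Each bolus raises the concentration by D/Vd = 733/91 ≈ 8.055 mcg/mL.
Steady-state trough Cmin,ss = C₀·f/(1−f) ≈ 8.055 × 0.1549/0.8451 ≈ 1.476 mcg/mL.
Trough 1.5 mcg/mL vs MEC 2 mcg/mL: subtherapeutic.

1.5 mcg/mL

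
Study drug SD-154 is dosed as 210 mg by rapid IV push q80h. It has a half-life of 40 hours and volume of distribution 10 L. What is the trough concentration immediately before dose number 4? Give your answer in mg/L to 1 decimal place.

6.9 mg/L

f = (1/2)^(τ/t½) = (1/2)^(80/40) ≈ 0.2500.
C₀ = D/Vd = 210/10 ≈ 21.000 mg/L.
Before the 4th dose, 3 doses have been given. Superposition: Cmin = C₀·(f + f² + … + f^3).
≈ 21.000 × (0.2500 + 0.0625 + 0.0156) ≈ 21.000 × 0.3281 ≈ 6.890 mg/L.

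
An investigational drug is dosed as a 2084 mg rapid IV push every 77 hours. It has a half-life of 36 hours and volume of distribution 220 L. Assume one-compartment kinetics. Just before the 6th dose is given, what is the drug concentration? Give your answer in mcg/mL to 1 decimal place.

f = (1/2)^(τ/t½) = (1/2)^(77/36) ≈ 0.2271.
C₀ = D/Vd = 2084/220 ≈ 9.473 mcg/mL.
Before the 6th dose, 5 doses have been given. Superposition: Cmin = C₀·(f + f² + … + f^5).
≈ 9.473 × (0.2271 + 0.0516 + 0.0117 + 0.0027 + 0.0006) ≈ 9.473 × 0.2937 ≈ 2.782 mcg/mL.

2.8 mcg/mL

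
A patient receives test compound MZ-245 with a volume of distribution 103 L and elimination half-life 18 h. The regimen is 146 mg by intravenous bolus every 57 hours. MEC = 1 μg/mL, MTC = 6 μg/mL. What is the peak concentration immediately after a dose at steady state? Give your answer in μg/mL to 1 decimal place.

τ/t½ = 57/18 ≈ 3.1667, so fraction remaining f = (1/2)^(57/18) ≈ 0.1114.
At steady state, accumulation factor R = 1/(1 − e^(−kτ)) ≈ 1.1254.
Each bolus raises the concentration by D/Vd = 146/103 ≈ 1.417 μg/mL.
Steady-state peak Cmax,ss = C₀·R ≈ 1.417 × 1.1254 ≈ 1.595 μg/mL.
Peak 1.6 μg/mL vs MTC 6 μg/mL: below toxic threshold.

1.6 μg/mL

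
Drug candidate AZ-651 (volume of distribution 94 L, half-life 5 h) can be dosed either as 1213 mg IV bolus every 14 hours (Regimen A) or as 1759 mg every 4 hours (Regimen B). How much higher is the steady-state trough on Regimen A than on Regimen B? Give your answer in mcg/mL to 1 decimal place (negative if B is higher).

-23.1 mcg/mL

Regimen A: f = (1/2)^(14/5) ≈ 0.1436; Cmin,ss = (1213/94)·f/(1−f) ≈ 2.164 mcg/mL.
Regimen B: f = (1/2)^(4/5) ≈ 0.5743; Cmin,ss = (1759/94)·f/(1−f) ≈ 25.245 mcg/mL.
Difference ≈ 2.164 − 25.245 ≈ -23.081 mcg/mL.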